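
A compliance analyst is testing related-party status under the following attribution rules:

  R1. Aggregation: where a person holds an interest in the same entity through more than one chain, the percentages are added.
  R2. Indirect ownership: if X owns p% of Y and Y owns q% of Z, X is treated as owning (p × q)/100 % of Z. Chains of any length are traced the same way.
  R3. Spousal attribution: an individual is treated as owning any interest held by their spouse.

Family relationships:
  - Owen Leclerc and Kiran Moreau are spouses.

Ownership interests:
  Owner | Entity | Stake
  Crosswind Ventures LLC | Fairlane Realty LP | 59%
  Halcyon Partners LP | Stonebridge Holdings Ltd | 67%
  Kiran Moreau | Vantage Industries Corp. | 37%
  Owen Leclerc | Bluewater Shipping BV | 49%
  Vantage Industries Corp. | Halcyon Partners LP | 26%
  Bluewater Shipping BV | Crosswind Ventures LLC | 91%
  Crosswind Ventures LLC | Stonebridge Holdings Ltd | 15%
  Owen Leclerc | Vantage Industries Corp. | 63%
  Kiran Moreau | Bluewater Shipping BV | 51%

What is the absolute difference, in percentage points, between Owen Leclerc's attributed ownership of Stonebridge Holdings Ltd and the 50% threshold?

18.93

By spousal attribution (R3), Owen Leclerc is treated as also owning Kiran Moreau's interest in Vantage Industries Corp, giving 63% + 37% = 100%.
By spousal attribution (R3), Owen Leclerc is treated as also owning Kiran Moreau's interest in Bluewater Shipping BV, giving 49% + 51% = 100%.
Chain via Vantage Industries Corp. → Halcyon Partners LP (R2): 100% × 26% × 67% = 17.42% of Stonebridge Holdings Ltd.
Chain via Bluewater Shipping BV → Crosswind Ventures LLC (R2): 100% × 91% × 15% = 13.65% of Stonebridge Holdings Ltd.
Aggregating (R1): 17.42% + 13.65% = 31.07%.
31.07% falls short of the 50% threshold by 18.93 percentage points.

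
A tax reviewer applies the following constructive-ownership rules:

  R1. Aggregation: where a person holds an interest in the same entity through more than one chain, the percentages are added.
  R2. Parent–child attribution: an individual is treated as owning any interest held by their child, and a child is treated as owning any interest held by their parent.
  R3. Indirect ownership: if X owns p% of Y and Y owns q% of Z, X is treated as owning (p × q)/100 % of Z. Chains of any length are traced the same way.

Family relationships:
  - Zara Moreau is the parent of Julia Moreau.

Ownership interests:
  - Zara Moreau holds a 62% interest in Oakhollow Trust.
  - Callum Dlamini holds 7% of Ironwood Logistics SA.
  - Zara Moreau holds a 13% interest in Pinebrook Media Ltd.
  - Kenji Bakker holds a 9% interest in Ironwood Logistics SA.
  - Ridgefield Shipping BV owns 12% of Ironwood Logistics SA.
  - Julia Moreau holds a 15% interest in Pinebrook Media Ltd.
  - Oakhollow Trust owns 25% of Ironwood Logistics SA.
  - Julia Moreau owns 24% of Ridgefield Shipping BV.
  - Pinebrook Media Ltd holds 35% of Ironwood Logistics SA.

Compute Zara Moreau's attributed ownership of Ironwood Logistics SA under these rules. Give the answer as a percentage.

28.18%

By parent–child attribution (R2), Zara Moreau is treated as also owning Julia Moreau's interest in Pinebrook Media Ltd, giving 13% + 15% = 28%.
By parent–child attribution (R2), Zara Moreau is treated as owning Julia Moreau's 24% interest in Ridgefield Shipping BV.
Chain via Oakhollow Trust (R3): 62% × 25% = 15.5% of Ironwood Logistics SA.
Chain via Pinebrook Media Ltd (R3): 28% × 35% = 9.8% of Ironwood Logistics SA.
Chain via Ridgefield Shipping BV (R3): 24% × 12% = 2.88% of Ironwood Logistics SA.
Aggregating (R1): 15.5% + 9.8% + 2.88% = 28.18%.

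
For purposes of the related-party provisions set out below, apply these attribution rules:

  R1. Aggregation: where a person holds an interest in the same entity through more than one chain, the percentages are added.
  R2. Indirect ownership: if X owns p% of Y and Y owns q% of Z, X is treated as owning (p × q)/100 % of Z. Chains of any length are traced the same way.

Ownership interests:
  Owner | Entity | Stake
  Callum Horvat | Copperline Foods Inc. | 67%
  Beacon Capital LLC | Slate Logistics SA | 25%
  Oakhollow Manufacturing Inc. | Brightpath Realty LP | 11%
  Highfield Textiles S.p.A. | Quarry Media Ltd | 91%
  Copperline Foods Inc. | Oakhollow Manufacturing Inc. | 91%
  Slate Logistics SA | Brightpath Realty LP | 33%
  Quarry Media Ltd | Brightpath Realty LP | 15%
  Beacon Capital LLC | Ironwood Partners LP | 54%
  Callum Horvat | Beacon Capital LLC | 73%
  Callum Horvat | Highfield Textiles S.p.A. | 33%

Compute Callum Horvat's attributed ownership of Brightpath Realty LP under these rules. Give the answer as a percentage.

17.2337%

Chain via Highfield Textiles S.p.A. → Quarry Media Ltd (R2): 33% × 91% × 15% = 4.5045% of Brightpath Realty LP.
Chain via Copperline Foods Inc. → Oakhollow Manufacturing Inc. (R2): 67% × 91% × 11% = 6.7067% of Brightpath Realty LP.
Chain via Beacon Capital LLC → Slate Logistics SA (R2): 73% × 25% × 33% = 6.0225% of Brightpath Realty LP.
Aggregating (R1): 4.5045% + 6.7067% + 6.0225% = 17.2337%.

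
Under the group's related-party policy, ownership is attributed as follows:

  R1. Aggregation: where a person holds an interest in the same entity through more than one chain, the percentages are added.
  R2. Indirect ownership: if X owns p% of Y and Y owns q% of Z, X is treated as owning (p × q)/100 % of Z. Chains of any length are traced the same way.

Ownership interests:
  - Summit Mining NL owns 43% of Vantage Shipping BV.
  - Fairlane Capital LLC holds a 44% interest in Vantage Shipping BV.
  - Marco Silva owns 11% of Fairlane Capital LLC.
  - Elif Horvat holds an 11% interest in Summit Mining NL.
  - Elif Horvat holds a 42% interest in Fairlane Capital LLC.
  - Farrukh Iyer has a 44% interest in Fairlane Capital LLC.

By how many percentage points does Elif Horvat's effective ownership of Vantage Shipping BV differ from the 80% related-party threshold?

Chain via Fairlane Capital LLC (R2): 42% × 44% = 18.48% of Vantage Shipping BV.
Chain via Summit Mining NL (R2): 11% × 43% = 4.73% of Vantage Shipping BV.
Aggregating (R1): 18.48% + 4.73% = 23.21%.
23.21% falls short of the 80% threshold by 56.79 percentage points.

56.79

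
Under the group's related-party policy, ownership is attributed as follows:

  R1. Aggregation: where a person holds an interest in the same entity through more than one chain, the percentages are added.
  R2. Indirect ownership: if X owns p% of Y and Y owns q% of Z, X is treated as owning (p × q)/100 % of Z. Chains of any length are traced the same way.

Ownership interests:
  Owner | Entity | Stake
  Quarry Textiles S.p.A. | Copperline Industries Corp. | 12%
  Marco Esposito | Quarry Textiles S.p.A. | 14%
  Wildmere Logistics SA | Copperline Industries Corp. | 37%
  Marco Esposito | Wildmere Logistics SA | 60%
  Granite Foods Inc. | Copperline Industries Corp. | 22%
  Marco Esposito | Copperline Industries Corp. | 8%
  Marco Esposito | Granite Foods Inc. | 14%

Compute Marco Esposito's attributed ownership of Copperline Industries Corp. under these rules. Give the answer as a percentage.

34.96%

Chain via Quarry Textiles S.p.A. (R2): 14% × 12% = 1.68% of Copperline Industries Corp.
Chain via Granite Foods Inc. (R2): 14% × 22% = 3.08% of Copperline Industries Corp.
Chain via Wildmere Logistics SA (R2): 60% × 37% = 22.2% of Copperline Industries Corp.
Direct interest in Copperline Industries Corp: 8%.
Aggregating (R1): 1.68% + 3.08% + 22.2% + 8% = 34.96%.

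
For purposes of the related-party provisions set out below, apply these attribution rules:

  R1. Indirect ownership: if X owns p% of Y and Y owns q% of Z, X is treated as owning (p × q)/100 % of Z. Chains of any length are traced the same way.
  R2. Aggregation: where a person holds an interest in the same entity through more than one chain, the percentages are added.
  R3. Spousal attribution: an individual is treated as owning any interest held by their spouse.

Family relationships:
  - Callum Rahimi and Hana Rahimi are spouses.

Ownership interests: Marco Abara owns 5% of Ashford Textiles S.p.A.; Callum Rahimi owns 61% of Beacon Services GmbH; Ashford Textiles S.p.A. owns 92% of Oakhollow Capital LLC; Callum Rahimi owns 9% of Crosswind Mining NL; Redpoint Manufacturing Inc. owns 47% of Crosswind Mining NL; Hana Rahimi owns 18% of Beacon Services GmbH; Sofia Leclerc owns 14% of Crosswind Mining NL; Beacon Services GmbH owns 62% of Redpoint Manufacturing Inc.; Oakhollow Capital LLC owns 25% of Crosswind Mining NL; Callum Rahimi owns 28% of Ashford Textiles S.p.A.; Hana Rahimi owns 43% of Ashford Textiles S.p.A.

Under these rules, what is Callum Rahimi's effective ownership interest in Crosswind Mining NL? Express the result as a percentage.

By spousal attribution (R3), Callum Rahimi is treated as also owning Hana Rahimi's interest in Beacon Services GmbH, giving 61% + 18% = 79%.
By spousal attribution (R3), Callum Rahimi is treated as also owning Hana Rahimi's interest in Ashford Textiles S.p.A, giving 28% + 43% = 71%.
Chain via Beacon Services GmbH → Redpoint Manufacturing Inc. (R1): 79% × 62% × 47% = 23.0206% of Crosswind Mining NL.
Chain via Ashford Textiles S.p.A. → Oakhollow Capital LLC (R1): 71% × 92% × 25% = 16.33% of Crosswind Mining NL.
Direct interest in Crosswind Mining NL: 9%.
Aggregating (R2): 23.0206% + 16.33% + 9% = 48.3506%.

48.3506%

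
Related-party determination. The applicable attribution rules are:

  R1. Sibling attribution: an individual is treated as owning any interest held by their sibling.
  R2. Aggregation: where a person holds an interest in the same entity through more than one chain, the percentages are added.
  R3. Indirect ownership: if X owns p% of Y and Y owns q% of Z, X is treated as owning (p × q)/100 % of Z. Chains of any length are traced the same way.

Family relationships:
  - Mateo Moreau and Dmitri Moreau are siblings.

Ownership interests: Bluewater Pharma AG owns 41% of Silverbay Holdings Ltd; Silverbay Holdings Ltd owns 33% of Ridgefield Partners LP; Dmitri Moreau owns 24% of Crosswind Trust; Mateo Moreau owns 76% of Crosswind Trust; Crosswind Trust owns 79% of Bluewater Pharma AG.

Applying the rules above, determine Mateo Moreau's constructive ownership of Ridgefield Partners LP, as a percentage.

10.6887%

By sibling attribution (R1), Mateo Moreau is treated as also owning Dmitri Moreau's interest in Crosswind Trust, giving 76% + 24% = 100%.
Chain via Crosswind Trust → Bluewater Pharma AG → Silverbay Holdings Ltd (R3): 100% × 79% × 41% × 33% = 10.6887% of Ridgefield Partners LP.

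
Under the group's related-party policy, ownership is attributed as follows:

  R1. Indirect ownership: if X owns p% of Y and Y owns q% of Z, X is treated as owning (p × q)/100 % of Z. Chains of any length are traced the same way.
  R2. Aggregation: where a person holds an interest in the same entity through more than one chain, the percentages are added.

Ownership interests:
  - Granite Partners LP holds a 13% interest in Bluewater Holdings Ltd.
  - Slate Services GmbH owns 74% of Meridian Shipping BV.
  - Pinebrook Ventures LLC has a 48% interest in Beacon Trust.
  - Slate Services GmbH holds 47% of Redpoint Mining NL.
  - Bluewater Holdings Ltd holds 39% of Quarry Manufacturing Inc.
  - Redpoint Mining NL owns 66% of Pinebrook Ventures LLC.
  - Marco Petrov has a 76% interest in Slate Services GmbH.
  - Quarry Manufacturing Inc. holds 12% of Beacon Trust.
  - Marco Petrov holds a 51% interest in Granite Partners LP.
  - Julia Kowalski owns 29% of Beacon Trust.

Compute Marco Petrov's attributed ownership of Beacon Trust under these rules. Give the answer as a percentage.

Chain via Slate Services GmbH → Redpoint Mining NL → Pinebrook Ventures LLC (R1): 76% × 47% × 66% × 48% = 11.316096% of Beacon Trust.
Chain via Granite Partners LP → Bluewater Holdings Ltd → Quarry Manufacturing Inc. (R1): 51% × 13% × 39% × 12% = 0.310284% of Beacon Trust.
Aggregating (R2): 11.316096% + 0.310284% = 11.62638%.

11.62638%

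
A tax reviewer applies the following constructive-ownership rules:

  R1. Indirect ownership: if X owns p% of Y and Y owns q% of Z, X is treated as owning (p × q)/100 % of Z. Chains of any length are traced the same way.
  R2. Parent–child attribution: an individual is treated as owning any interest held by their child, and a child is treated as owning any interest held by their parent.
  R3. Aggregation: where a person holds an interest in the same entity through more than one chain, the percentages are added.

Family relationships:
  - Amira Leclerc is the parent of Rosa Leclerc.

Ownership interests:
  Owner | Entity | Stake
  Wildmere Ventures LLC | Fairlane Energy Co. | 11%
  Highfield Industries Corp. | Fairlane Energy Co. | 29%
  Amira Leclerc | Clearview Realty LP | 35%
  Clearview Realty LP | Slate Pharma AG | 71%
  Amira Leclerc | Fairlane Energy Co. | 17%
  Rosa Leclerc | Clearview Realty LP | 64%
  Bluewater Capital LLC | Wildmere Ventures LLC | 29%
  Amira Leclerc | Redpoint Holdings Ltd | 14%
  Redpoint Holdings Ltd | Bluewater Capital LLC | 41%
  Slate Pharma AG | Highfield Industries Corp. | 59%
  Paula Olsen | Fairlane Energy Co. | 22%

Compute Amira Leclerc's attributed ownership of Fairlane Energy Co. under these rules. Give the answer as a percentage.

By parent–child attribution (R2), Amira Leclerc is treated as also owning Rosa Leclerc's interest in Clearview Realty LP, giving 35% + 64% = 99%.
Chain via Redpoint Holdings Ltd → Bluewater Capital LLC → Wildmere Ventures LLC (R1): 14% × 41% × 29% × 11% = 0.183106% of Fairlane Energy Co.
Chain via Clearview Realty LP → Slate Pharma AG → Highfield Industries Corp. (R1): 99% × 71% × 59% × 29% = 12.026619% of Fairlane Energy Co.
Direct interest in Fairlane Energy Co: 17%.
Aggregating (R3): 0.183106% + 12.026619% + 17% = 29.209725%.

29.209725%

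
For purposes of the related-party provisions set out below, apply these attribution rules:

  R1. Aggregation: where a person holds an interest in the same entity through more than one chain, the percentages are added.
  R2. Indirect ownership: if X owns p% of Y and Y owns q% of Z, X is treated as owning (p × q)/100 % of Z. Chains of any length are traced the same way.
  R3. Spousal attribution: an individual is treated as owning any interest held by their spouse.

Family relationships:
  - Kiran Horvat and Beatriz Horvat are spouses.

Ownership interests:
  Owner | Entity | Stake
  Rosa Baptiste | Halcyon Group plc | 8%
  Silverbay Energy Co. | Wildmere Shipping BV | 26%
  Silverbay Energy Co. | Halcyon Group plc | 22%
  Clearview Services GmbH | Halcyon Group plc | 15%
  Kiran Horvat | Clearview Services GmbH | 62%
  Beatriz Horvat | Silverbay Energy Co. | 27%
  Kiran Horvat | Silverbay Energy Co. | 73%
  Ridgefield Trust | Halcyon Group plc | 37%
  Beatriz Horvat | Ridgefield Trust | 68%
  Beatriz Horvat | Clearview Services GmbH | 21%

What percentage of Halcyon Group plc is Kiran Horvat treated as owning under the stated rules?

By spousal attribution (R3), Kiran Horvat is treated as also owning Beatriz Horvat's interest in Clearview Services GmbH, giving 62% + 21% = 83%.
By spousal attribution (R3), Kiran Horvat is treated as also owning Beatriz Horvat's interest in Silverbay Energy Co, giving 73% + 27% = 100%.
By spousal attribution (R3), Kiran Horvat is treated as owning Beatriz Horvat's 68% interest in Ridgefield Trust.
Chain via Clearview Services GmbH (R2): 83% × 15% = 12.45% of Halcyon Group plc.
Chain via Silverbay Energy Co. (R2): 100% × 22% = 22% of Halcyon Group plc.
Chain via Ridgefield Trust (R2): 68% × 37% = 25.16% of Halcyon Group plc.
Aggregating (R1): 12.45% + 22% + 25.16% = 59.61%.

59.61%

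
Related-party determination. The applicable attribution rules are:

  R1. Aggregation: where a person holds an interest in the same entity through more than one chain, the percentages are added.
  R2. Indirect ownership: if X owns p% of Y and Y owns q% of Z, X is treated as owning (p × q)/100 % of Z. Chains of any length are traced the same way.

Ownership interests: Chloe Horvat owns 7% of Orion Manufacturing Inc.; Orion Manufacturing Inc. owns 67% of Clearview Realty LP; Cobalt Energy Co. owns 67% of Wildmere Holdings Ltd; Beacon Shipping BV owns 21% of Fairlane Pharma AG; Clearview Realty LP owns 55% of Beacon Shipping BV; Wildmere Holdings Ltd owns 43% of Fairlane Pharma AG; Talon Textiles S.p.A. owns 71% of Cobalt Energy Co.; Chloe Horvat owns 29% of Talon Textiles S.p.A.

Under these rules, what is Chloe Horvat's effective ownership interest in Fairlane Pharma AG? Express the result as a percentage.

Chain via Orion Manufacturing Inc. → Clearview Realty LP → Beacon Shipping BV (R2): 7% × 67% × 55% × 21% = 0.541695% of Fairlane Pharma AG.
Chain via Talon Textiles S.p.A. → Cobalt Energy Co. → Wildmere Holdings Ltd (R2): 29% × 71% × 67% × 43% = 5.931979% of Fairlane Pharma AG.
Aggregating (R1): 0.541695% + 5.931979% = 6.473674%.

6.473674%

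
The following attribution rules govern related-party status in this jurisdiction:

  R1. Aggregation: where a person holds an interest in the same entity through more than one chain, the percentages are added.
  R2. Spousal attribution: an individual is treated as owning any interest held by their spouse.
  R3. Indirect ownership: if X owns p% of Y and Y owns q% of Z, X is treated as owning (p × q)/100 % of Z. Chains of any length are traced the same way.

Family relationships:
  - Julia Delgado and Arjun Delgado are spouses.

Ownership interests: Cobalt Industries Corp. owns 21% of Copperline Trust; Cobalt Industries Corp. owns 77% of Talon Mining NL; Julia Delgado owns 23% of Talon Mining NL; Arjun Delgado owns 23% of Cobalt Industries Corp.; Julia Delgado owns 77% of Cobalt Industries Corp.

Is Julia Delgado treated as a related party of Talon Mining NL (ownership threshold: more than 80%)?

By spousal attribution (R2), Julia Delgado is treated as also owning Arjun Delgado's interest in Cobalt Industries Corp, giving 77% + 23% = 100%.
Chain via Cobalt Industries Corp. (R3): 100% × 77% = 77% of Talon Mining NL.
Direct interest in Talon Mining NL: 23%.
Aggregating (R1): 77% + 23% = 100%.
100% exceeds the 80% threshold, so Julia is a related party to Talon Mining NL.

Yes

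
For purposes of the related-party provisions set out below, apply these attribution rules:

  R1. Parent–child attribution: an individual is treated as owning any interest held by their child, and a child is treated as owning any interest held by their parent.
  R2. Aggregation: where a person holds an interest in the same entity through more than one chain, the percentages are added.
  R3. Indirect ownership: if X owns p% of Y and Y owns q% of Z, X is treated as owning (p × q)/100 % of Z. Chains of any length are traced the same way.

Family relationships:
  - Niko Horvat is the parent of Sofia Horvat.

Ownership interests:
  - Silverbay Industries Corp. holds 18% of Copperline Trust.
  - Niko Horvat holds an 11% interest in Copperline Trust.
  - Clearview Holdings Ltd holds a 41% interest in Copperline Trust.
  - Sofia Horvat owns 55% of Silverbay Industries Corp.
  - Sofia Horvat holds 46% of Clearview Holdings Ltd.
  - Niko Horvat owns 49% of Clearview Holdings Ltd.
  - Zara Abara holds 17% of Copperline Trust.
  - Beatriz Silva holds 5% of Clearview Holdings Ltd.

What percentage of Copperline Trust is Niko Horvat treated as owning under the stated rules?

59.85%

By parent–child attribution (R1), Niko Horvat is treated as also owning Sofia Horvat's interest in Clearview Holdings Ltd, giving 49% + 46% = 95%.
By parent–child attribution (R1), Niko Horvat is treated as owning Sofia Horvat's 55% interest in Silverbay Industries Corp.
Chain via Clearview Holdings Ltd (R3): 95% × 41% = 38.95% of Copperline Trust.
Direct interest in Copperline Trust: 11%.
Chain via Silverbay Industries Corp. (R3): 55% × 18% = 9.9% of Copperline Trust.
Aggregating (R2): 38.95% + 11% + 9.9% = 59.85%.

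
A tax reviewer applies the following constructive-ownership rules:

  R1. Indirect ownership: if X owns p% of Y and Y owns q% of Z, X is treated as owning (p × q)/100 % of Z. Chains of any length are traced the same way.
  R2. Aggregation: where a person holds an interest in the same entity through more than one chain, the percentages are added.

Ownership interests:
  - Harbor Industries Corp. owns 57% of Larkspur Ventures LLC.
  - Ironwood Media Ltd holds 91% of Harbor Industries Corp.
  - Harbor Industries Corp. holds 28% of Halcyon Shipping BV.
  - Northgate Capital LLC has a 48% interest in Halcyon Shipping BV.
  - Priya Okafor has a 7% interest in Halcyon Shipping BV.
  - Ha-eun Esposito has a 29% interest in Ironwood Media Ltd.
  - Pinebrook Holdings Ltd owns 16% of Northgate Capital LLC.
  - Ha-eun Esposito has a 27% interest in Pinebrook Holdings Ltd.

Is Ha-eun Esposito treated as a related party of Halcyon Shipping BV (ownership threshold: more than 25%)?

No

Chain via Ironwood Media Ltd → Harbor Industries Corp. (R1): 29% × 91% × 28% = 7.3892% of Halcyon Shipping BV.
Chain via Pinebrook Holdings Ltd → Northgate Capital LLC (R1): 27% × 16% × 48% = 2.0736% of Halcyon Shipping BV.
Aggregating (R2): 7.3892% + 2.0736% = 9.4628%.
9.4628% does not exceed the 25% threshold, so Ha-eun is not a related party to Halcyon Shipping BV.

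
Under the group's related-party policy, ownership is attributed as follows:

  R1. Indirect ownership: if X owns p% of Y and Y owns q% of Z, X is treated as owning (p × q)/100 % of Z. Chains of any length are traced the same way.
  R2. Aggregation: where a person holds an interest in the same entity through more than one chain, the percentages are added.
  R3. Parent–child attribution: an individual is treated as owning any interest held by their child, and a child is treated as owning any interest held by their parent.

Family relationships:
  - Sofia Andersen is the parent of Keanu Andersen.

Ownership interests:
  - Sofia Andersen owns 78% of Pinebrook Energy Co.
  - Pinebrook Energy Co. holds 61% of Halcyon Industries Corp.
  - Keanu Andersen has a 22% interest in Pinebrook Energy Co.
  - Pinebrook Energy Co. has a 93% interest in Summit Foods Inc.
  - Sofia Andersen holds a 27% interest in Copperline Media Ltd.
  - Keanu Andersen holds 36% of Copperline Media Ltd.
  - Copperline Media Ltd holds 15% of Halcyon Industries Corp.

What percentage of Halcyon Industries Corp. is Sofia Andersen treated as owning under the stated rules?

70.45%

By parent–child attribution (R3), Sofia Andersen is treated as also owning Keanu Andersen's interest in Pinebrook Energy Co, giving 78% + 22% = 100%.
By parent–child attribution (R3), Sofia Andersen is treated as also owning Keanu Andersen's interest in Copperline Media Ltd, giving 27% + 36% = 63%.
Chain via Pinebrook Energy Co. (R1): 100% × 61% = 61% of Halcyon Industries Corp.
Chain via Copperline Media Ltd (R1): 63% × 15% = 9.45% of Halcyon Industries Corp.
Aggregating (R2): 61% + 9.45% = 70.45%.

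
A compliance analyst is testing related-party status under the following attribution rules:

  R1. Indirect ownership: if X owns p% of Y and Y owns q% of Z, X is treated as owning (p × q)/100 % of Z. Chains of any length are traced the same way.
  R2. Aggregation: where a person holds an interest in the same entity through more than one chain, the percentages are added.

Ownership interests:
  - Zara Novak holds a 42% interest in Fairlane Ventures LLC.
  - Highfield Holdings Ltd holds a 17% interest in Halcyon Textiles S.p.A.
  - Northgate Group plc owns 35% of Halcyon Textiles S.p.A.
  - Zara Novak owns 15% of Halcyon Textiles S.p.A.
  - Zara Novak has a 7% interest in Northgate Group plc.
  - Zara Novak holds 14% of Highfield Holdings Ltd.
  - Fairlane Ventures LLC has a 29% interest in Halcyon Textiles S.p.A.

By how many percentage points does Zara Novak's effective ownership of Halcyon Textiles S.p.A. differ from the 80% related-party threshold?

47.99

Chain via Northgate Group plc (R1): 7% × 35% = 2.45% of Halcyon Textiles S.p.A.
Chain via Highfield Holdings Ltd (R1): 14% × 17% = 2.38% of Halcyon Textiles S.p.A.
Chain via Fairlane Ventures LLC (R1): 42% × 29% = 12.18% of Halcyon Textiles S.p.A.
Direct interest in Halcyon Textiles S.p.A: 15%.
Aggregating (R2): 2.45% + 2.38% + 12.18% + 15% = 32.01%.
32.01% falls short of the 80% threshold by 47.99 percentage points.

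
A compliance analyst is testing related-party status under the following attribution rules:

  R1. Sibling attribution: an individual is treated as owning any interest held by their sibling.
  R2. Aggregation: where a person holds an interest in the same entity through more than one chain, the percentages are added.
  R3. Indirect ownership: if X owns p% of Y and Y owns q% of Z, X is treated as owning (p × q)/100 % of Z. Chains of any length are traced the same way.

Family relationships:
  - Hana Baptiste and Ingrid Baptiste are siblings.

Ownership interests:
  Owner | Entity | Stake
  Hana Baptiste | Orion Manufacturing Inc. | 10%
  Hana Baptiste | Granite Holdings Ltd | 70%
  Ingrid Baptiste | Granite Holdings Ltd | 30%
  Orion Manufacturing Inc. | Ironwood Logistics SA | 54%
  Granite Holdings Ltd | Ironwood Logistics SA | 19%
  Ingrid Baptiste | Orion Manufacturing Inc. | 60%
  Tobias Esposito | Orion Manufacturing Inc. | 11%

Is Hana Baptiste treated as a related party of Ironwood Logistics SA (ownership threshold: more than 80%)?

No

By sibling attribution (R1), Hana Baptiste is treated as also owning Ingrid Baptiste's interest in Granite Holdings Ltd, giving 70% + 30% = 100%.
By sibling attribution (R1), Hana Baptiste is treated as also owning Ingrid Baptiste's interest in Orion Manufacturing Inc, giving 10% + 60% = 70%.
Chain via Granite Holdings Ltd (R3): 100% × 19% = 19% of Ironwood Logistics SA.
Chain via Orion Manufacturing Inc. (R3): 70% × 54% = 37.8% of Ironwood Logistics SA.
Aggregating (R2): 19% + 37.8% = 56.8%.
56.8% does not exceed the 80% threshold, so Hana is not a related party to Ironwood Logistics SA.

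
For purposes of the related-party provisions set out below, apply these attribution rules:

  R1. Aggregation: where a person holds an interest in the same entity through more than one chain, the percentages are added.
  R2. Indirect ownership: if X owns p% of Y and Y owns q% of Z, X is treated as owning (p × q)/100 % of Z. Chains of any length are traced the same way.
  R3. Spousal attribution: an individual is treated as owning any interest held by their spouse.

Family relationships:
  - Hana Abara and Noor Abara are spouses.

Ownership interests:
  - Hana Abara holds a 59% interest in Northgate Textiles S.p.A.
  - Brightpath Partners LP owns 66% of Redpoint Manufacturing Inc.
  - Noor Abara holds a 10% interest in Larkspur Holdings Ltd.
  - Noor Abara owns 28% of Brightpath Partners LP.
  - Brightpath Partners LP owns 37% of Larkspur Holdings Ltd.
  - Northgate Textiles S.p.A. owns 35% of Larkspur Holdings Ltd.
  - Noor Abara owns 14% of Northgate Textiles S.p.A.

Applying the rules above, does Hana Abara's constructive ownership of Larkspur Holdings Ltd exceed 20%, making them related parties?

Yes

By spousal attribution (R3), Hana Abara is treated as also owning Noor Abara's interest in Northgate Textiles S.p.A, giving 59% + 14% = 73%.
By spousal attribution (R3), Hana Abara is treated as owning Noor Abara's 28% interest in Brightpath Partners LP.
By spousal attribution (R3), Hana Abara is treated as owning Noor Abara's 10% interest in Larkspur Holdings Ltd.
Chain via Northgate Textiles S.p.A. (R2): 73% × 35% = 25.55% of Larkspur Holdings Ltd.
Chain via Brightpath Partners LP (R2): 28% × 37% = 10.36% of Larkspur Holdings Ltd.
Direct interest in Larkspur Holdings Ltd: 10%.
Aggregating (R1): 25.55% + 10.36% + 10% = 45.91%.
45.91% exceeds the 20% threshold, so Hana is a related party to Larkspur Holdings Ltd.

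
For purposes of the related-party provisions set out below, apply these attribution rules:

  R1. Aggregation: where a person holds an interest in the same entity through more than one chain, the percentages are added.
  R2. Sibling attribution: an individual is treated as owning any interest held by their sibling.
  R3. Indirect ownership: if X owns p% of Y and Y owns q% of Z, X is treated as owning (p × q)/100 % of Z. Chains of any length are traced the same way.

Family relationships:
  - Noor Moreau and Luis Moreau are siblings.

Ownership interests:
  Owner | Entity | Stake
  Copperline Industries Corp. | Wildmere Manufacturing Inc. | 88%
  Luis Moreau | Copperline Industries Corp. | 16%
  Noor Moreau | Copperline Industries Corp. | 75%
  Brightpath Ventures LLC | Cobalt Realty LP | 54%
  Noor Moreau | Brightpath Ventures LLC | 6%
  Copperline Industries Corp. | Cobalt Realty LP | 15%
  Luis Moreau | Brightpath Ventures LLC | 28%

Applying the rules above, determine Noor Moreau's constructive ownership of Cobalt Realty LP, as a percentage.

32.01%

By sibling attribution (R2), Noor Moreau is treated as also owning Luis Moreau's interest in Brightpath Ventures LLC, giving 6% + 28% = 34%.
By sibling attribution (R2), Noor Moreau is treated as also owning Luis Moreau's interest in Copperline Industries Corp, giving 75% + 16% = 91%.
Chain via Brightpath Ventures LLC (R3): 34% × 54% = 18.36% of Cobalt Realty LP.
Chain via Copperline Industries Corp. (R3): 91% × 15% = 13.65% of Cobalt Realty LP.
Aggregating (R1): 18.36% + 13.65% = 32.01%.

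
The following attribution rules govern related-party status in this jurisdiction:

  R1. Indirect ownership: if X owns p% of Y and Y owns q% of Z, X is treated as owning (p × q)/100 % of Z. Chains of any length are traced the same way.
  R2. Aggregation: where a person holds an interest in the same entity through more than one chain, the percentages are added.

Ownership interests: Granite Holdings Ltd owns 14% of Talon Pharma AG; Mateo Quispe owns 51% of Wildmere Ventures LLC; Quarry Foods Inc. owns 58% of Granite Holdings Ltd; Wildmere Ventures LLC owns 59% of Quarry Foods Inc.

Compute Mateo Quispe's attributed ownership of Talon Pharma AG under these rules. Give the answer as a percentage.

2.443308%

Chain via Wildmere Ventures LLC → Quarry Foods Inc. → Granite Holdings Ltd (R1): 51% × 59% × 58% × 14% = 2.443308% of Talon Pharma AG.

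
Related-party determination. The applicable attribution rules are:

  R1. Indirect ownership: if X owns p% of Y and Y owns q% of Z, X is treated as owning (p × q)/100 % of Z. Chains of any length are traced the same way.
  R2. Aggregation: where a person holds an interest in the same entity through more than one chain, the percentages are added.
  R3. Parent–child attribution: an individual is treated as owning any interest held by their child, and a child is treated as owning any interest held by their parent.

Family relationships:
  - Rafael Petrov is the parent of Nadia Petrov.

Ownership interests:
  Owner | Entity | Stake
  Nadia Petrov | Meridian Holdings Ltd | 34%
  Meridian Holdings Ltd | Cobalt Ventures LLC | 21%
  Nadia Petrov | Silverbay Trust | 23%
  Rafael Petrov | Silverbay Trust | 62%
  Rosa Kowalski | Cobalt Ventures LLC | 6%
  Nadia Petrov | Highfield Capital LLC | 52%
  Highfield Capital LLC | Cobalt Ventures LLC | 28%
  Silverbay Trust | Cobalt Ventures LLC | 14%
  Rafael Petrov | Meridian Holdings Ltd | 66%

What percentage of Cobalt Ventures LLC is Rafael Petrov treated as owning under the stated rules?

47.46%

By parent–child attribution (R3), Rafael Petrov is treated as also owning Nadia Petrov's interest in Meridian Holdings Ltd, giving 66% + 34% = 100%.
By parent–child attribution (R3), Rafael Petrov is treated as also owning Nadia Petrov's interest in Silverbay Trust, giving 62% + 23% = 85%.
By parent–child attribution (R3), Rafael Petrov is treated as owning Nadia Petrov's 52% interest in Highfield Capital LLC.
Chain via Meridian Holdings Ltd (R1): 100% × 21% = 21% of Cobalt Ventures LLC.
Chain via Silverbay Trust (R1): 85% × 14% = 11.9% of Cobalt Ventures LLC.
Chain via Highfield Capital LLC (R1): 52% × 28% = 14.56% of Cobalt Ventures LLC.
Aggregating (R2): 21% + 11.9% + 14.56% = 47.46%.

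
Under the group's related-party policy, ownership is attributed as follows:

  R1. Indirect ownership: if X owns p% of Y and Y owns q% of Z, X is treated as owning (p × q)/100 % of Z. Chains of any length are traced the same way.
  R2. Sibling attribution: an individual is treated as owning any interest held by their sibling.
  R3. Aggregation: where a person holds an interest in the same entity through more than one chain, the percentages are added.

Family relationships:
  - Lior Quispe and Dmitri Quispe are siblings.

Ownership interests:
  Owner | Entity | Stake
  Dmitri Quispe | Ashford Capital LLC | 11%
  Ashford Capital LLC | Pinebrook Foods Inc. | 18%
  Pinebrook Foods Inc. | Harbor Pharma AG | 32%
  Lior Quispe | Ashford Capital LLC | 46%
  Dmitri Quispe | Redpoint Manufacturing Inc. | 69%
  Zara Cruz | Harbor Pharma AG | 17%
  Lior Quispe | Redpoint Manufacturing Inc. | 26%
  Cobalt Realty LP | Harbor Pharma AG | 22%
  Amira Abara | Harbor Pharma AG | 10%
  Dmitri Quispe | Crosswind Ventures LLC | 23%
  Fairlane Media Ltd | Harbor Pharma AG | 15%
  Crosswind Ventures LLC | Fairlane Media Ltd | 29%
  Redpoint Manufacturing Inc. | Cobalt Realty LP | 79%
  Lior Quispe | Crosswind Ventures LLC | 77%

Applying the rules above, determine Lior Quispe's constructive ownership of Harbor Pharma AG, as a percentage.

24.1442%

By sibling attribution (R2), Lior Quispe is treated as also owning Dmitri Quispe's interest in Crosswind Ventures LLC, giving 77% + 23% = 100%.
By sibling attribution (R2), Lior Quispe is treated as also owning Dmitri Quispe's interest in Redpoint Manufacturing Inc, giving 26% + 69% = 95%.
By sibling attribution (R2), Lior Quispe is treated as also owning Dmitri Quispe's interest in Ashford Capital LLC, giving 46% + 11% = 57%.
Chain via Crosswind Ventures LLC → Fairlane Media Ltd (R1): 100% × 29% × 15% = 4.35% of Harbor Pharma AG.
Chain via Redpoint Manufacturing Inc. → Cobalt Realty LP (R1): 95% × 79% × 22% = 16.511% of Harbor Pharma AG.
Chain via Ashford Capital LLC → Pinebrook Foods Inc. (R1): 57% × 18% × 32% = 3.2832% of Harbor Pharma AG.
Aggregating (R3): 4.35% + 16.511% + 3.2832% = 24.1442%.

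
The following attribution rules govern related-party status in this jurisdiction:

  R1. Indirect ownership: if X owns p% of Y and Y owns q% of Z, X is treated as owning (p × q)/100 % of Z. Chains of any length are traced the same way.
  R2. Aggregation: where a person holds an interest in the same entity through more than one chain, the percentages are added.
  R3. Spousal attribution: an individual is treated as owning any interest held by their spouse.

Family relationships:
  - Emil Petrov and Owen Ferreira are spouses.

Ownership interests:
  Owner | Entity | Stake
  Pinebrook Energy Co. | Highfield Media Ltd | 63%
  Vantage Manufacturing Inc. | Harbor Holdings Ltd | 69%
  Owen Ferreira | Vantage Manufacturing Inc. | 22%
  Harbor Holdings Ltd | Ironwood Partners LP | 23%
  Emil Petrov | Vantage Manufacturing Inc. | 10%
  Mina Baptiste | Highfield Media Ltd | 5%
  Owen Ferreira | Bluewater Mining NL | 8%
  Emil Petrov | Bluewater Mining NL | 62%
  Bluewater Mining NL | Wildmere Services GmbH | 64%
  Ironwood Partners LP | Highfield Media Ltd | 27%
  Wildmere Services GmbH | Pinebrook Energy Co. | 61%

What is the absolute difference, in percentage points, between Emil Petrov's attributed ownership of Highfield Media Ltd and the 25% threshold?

By spousal attribution (R3), Emil Petrov is treated as also owning Owen Ferreira's interest in Vantage Manufacturing Inc, giving 10% + 22% = 32%.
By spousal attribution (R3), Emil Petrov is treated as also owning Owen Ferreira's interest in Bluewater Mining NL, giving 62% + 8% = 70%.
Chain via Vantage Manufacturing Inc. → Harbor Holdings Ltd → Ironwood Partners LP (R1): 32% × 69% × 23% × 27% = 1.371168% of Highfield Media Ltd.
Chain via Bluewater Mining NL → Wildmere Services GmbH → Pinebrook Energy Co. (R1): 70% × 64% × 61% × 63% = 17.21664% of Highfield Media Ltd.
Aggregating (R2): 1.371168% + 17.21664% = 18.587808%.
18.587808% falls short of the 25% threshold by 6.412192 percentage points.

6.412192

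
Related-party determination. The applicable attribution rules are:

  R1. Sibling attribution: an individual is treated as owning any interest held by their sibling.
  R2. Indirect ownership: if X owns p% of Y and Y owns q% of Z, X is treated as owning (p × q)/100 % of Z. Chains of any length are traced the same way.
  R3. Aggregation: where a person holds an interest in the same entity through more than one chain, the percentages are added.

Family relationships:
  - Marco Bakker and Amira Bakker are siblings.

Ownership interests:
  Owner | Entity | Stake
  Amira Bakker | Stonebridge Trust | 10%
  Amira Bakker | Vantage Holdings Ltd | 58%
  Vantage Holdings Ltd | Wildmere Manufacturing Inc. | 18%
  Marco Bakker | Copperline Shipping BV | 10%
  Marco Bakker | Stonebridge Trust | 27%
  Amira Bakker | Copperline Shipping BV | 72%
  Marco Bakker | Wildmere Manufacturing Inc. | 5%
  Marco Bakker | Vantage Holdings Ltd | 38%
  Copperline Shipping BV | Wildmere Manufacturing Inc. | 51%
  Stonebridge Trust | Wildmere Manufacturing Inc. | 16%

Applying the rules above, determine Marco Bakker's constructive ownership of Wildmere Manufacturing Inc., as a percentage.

70.02%

By sibling attribution (R1), Marco Bakker is treated as also owning Amira Bakker's interest in Copperline Shipping BV, giving 10% + 72% = 82%.
By sibling attribution (R1), Marco Bakker is treated as also owning Amira Bakker's interest in Vantage Holdings Ltd, giving 38% + 58% = 96%.
By sibling attribution (R1), Marco Bakker is treated as also owning Amira Bakker's interest in Stonebridge Trust, giving 27% + 10% = 37%.
Chain via Copperline Shipping BV (R2): 82% × 51% = 41.82% of Wildmere Manufacturing Inc.
Chain via Vantage Holdings Ltd (R2): 96% × 18% = 17.28% of Wildmere Manufacturing Inc.
Chain via Stonebridge Trust (R2): 37% × 16% = 5.92% of Wildmere Manufacturing Inc.
Direct interest in Wildmere Manufacturing Inc: 5%.
Aggregating (R3): 41.82% + 17.28% + 5.92% + 5% = 70.02%.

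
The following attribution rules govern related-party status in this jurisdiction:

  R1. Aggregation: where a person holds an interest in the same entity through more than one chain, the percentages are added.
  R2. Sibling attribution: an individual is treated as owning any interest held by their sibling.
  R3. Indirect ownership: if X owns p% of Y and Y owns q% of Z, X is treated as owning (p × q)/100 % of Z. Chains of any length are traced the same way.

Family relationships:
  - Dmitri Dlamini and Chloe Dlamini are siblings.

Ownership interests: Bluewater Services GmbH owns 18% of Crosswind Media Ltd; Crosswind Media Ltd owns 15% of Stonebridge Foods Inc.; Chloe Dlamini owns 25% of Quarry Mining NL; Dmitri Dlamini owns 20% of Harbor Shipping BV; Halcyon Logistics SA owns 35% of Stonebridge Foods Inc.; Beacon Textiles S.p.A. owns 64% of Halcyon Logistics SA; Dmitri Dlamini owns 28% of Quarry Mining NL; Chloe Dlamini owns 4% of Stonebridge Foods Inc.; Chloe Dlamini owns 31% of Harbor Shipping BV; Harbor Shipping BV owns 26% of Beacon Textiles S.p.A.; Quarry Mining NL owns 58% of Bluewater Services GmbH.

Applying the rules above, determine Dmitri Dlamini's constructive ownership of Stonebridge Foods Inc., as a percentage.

By sibling attribution (R2), Dmitri Dlamini is treated as also owning Chloe Dlamini's interest in Quarry Mining NL, giving 28% + 25% = 53%.
By sibling attribution (R2), Dmitri Dlamini is treated as also owning Chloe Dlamini's interest in Harbor Shipping BV, giving 20% + 31% = 51%.
By sibling attribution (R2), Dmitri Dlamini is treated as owning Chloe Dlamini's 4% interest in Stonebridge Foods Inc.
Chain via Quarry Mining NL → Bluewater Services GmbH → Crosswind Media Ltd (R3): 53% × 58% × 18% × 15% = 0.82998% of Stonebridge Foods Inc.
Chain via Harbor Shipping BV → Beacon Textiles S.p.A. → Halcyon Logistics SA (R3): 51% × 26% × 64% × 35% = 2.97024% of Stonebridge Foods Inc.
Direct interest in Stonebridge Foods Inc: 4%.
Aggregating (R1): 0.82998% + 2.97024% + 4% = 7.80022%.

7.80022%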